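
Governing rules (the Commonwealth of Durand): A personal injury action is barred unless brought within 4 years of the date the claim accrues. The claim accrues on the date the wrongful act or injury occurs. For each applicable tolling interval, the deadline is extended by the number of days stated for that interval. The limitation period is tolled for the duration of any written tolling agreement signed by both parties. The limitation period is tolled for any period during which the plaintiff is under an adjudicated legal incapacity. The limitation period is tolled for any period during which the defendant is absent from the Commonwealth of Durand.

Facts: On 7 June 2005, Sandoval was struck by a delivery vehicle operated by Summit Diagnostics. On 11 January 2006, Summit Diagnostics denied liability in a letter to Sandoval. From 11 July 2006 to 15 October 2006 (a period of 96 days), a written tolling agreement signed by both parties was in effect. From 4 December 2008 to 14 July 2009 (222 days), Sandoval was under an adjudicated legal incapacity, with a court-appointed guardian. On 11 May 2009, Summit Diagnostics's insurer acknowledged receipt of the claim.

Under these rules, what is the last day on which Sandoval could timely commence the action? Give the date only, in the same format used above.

The claim accrued on 7 June 2005, the date of the act.
Adding the 4 years base period to 7 June 2005 gives a deadline of 7 June 2009, before any tolling.
The written tolling agreement from 11 July 2006 to 15 October 2006 tolled the period for 96 days, extending the deadline to 11 September 2009.
Because the plaintiff's legal incapacity ran from 4 December 2008 to 14 July 2009, the deadline is extended by 222 days to 21 April 2010.
Nothing else in the chronology tolls or restarts the period.

21 April 2010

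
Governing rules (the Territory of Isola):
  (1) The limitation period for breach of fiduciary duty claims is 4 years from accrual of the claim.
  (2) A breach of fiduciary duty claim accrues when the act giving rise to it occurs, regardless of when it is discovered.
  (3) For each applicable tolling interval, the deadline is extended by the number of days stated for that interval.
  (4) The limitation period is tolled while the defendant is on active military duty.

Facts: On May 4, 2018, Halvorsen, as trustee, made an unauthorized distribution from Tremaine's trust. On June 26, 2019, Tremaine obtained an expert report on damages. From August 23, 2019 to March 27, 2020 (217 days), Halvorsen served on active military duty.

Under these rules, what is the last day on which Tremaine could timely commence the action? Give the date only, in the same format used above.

The claim accrued on May 4, 2018, the date of the act.
The untolled deadline — 4 years after May 4, 2018 — is May 4, 2022.
Because the defendant's active military service ran from August 23, 2019 to March 27, 2020, the deadline is extended by 217 days to December 7, 2022.
The other events in the timeline have no effect on the limitation period under the stated rules.

December 7, 2022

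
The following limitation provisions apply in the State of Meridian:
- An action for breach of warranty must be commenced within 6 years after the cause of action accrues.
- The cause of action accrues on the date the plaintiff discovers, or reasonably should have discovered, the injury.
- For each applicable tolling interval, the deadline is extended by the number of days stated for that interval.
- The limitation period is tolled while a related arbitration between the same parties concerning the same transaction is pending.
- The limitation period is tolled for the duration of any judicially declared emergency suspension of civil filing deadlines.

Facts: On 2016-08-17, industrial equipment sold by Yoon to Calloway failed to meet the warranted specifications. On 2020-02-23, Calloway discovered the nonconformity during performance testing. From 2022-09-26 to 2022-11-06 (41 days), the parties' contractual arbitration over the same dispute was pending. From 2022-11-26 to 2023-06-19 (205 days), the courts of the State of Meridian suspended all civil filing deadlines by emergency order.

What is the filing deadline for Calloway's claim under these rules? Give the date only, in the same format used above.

2026-10-27

The claim did not accrue until Calloway discovered the injury on 2020-02-23; the 2016-08-17 act date does not start the clock under the stated rule.
6 years from 2020-02-23 is 2026-02-23.
The pending related arbitration from 2022-09-26 to 2022-11-06 tolled the period for 41 days, extending the deadline to 2026-04-05.
Because the emergency suspension of filing deadlines ran from 2022-11-26 to 2023-06-19, the deadline is extended by 205 days to 2026-10-27.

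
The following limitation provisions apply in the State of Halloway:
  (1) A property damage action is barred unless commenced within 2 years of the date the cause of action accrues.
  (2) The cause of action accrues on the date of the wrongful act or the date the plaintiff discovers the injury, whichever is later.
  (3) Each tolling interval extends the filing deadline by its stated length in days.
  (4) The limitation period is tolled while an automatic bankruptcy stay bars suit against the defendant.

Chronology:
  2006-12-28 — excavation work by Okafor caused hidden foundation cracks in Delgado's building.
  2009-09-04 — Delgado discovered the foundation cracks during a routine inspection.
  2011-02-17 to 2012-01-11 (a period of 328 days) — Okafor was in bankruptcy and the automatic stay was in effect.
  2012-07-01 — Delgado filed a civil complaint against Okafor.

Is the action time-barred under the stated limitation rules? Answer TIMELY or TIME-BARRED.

TIMELY

The claim accrued on 2009-09-04 — the later of the 2006-12-28 act and the 2009-09-04 discovery.
2 years from 2009-09-04 is 2011-09-04.
Because the automatic bankruptcy stay ran from 2011-02-17 to 2012-01-11, the deadline is extended by 328 days to 2012-07-28.
Filing on 2012-07-01 beat the 2012-07-28 deadline — the action is timely.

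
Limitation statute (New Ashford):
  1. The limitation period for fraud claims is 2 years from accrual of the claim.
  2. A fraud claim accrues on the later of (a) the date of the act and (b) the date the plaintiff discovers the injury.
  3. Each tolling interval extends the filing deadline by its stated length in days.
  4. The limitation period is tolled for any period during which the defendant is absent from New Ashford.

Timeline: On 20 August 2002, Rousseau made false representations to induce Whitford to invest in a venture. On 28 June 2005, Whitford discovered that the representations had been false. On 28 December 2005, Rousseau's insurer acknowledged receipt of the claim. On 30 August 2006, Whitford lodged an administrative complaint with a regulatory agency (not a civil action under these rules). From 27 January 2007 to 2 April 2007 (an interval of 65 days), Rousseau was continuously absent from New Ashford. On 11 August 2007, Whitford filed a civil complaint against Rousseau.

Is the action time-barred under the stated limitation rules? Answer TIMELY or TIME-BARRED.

Taking the later of the act (20 August 2002) and discovery (28 June 2005), the claim accrued on 28 June 2005.
The untolled deadline — 2 years after 28 June 2005 — is 28 June 2007.
The period was tolled for 65 days by the defendant's absence from the jurisdiction (27 January 2007 to 2 April 2007), pushing the deadline to 1 September 2007.
Nothing else in the chronology tolls or restarts the period.
Filing on 11 August 2007 beat the 1 September 2007 deadline — the action is timely.

TIMELY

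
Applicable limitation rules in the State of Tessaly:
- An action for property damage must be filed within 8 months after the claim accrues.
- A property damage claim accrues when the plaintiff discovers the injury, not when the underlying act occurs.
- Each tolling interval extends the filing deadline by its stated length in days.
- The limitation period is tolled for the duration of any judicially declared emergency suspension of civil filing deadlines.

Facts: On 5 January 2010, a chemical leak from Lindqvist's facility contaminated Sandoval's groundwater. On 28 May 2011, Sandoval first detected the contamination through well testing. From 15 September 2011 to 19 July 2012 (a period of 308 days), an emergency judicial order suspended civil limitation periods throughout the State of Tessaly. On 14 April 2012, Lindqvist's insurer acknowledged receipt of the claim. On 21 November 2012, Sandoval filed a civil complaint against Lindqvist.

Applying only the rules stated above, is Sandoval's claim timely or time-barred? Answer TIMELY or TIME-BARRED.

TIMELY

The claim did not accrue until Sandoval discovered the injury on 28 May 2011; the 5 January 2010 act date does not start the clock under the stated rule.
The untolled deadline — 8 months after 28 May 2011 — is 28 January 2012.
The period was tolled for 308 days by the emergency suspension of filing deadlines (15 September 2011 to 19 July 2012), pushing the deadline to 1 December 2012.
The other events in the timeline have no effect on the limitation period under the stated rules.
Sandoval filed on 21 November 2012, before the 1 December 2012 deadline, so the action is timely.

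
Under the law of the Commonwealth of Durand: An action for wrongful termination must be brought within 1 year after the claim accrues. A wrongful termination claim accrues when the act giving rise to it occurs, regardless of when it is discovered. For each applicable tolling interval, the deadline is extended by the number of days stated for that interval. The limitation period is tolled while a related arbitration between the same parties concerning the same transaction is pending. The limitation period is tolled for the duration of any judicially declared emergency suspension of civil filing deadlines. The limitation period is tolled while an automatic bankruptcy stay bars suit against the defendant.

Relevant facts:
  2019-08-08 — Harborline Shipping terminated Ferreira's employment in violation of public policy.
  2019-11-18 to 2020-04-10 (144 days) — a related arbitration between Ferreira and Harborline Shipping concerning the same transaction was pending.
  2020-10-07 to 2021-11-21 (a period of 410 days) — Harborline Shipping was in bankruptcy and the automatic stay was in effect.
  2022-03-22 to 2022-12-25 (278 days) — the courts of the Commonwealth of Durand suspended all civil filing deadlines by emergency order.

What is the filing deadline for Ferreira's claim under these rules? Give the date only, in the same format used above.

The claim accrued on 2019-08-08, the date of the act.
The untolled deadline — 1 year after 2019-08-08 — is 2020-08-08.
The pending related arbitration from 2019-11-18 to 2020-04-10 tolled the period for 144 days, extending the deadline to 2020-12-30.
The period was tolled for 410 days by the automatic bankruptcy stay (2020-10-07 to 2021-11-21), pushing the deadline to 2022-02-13.
By the time the emergency suspension of filing deadlines began on 2022-03-22, the limitation period had already expired on 2022-02-13; that interval cannot revive it.

2022-02-13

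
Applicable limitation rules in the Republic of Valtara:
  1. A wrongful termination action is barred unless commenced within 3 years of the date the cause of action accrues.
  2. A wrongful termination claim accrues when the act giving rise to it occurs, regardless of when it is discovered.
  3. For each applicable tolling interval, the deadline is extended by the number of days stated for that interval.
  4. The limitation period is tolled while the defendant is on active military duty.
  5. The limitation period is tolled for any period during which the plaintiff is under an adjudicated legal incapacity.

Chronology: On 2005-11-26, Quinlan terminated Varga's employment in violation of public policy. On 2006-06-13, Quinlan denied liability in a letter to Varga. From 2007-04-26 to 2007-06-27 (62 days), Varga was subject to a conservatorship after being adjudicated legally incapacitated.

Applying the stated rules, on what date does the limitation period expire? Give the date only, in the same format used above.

2009-01-27

The claim accrued on 2005-11-26, when the wrongful act occurred.
The untolled deadline — 3 years after 2005-11-26 — is 2008-11-26.
The period was tolled for 62 days by the plaintiff's legal incapacity (2007-04-26 to 2007-06-27), pushing the deadline to 2009-01-27.
The other events in the timeline have no effect on the limitation period under the stated rules.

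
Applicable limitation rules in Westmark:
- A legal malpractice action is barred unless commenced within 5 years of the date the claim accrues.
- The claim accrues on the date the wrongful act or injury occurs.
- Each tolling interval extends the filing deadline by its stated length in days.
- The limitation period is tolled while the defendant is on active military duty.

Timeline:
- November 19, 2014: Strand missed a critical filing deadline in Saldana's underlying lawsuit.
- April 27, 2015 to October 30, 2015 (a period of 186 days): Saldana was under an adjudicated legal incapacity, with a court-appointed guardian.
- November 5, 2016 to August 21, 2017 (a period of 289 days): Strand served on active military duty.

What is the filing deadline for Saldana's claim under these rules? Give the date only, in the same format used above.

The claim accrued on November 19, 2014, when the wrongful act occurred.
The untolled deadline — 5 years after November 19, 2014 — is November 19, 2019.
The period was tolled for 289 days by the defendant's active military service (November 5, 2016 to August 21, 2017), pushing the deadline to September 3, 2020.
Although the plaintiff's incapacity ran from April 27, 2015 to October 30, 2015, the stated rules do not make that a tolling event, so it is disregarded.

September 3, 2020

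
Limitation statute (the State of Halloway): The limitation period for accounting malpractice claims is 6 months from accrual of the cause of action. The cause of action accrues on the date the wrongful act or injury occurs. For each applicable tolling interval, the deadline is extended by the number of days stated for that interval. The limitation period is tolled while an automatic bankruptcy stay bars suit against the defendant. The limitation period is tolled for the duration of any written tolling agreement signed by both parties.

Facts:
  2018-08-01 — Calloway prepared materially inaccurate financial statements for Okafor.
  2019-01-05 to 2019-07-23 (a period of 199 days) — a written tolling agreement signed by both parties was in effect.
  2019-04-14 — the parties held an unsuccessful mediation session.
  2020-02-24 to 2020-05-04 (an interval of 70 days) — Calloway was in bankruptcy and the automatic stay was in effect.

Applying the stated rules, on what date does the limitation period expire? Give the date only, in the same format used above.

The cause of action accrued on 2018-08-01, the date of the act.
Adding the 6 months base period to 2018-08-01 gives a deadline of 2019-02-01, before any tolling.
The written tolling agreement from 2019-01-05 to 2019-07-23 tolled the period for 199 days, extending the deadline to 2019-08-19.
By the time the automatic bankruptcy stay began on 2020-02-24, the limitation period had already expired on 2019-08-19; that interval cannot revive it.
None of the other events listed affects the running of the period under the stated rules.

2019-08-19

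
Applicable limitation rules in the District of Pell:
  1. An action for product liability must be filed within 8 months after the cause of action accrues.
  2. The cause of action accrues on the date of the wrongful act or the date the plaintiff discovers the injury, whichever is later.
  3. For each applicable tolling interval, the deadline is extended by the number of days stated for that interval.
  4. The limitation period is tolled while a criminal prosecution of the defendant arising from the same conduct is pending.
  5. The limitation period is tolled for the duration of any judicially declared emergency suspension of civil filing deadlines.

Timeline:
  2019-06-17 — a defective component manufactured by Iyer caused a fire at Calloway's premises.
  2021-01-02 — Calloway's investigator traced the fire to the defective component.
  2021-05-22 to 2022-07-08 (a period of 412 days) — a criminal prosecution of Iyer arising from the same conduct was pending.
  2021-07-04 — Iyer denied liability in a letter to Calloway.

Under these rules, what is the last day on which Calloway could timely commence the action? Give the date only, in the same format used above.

Taking the later of the act (2019-06-17) and discovery (2021-01-02), the claim accrued on 2021-01-02.
The untolled deadline — 8 months after 2021-01-02 — is 2021-09-02.
Because the pending criminal prosecution ran from 2021-05-22 to 2022-07-08, the deadline is extended by 412 days to 2022-10-19.
The other events in the timeline have no effect on the limitation period under the stated rules.

2022-10-19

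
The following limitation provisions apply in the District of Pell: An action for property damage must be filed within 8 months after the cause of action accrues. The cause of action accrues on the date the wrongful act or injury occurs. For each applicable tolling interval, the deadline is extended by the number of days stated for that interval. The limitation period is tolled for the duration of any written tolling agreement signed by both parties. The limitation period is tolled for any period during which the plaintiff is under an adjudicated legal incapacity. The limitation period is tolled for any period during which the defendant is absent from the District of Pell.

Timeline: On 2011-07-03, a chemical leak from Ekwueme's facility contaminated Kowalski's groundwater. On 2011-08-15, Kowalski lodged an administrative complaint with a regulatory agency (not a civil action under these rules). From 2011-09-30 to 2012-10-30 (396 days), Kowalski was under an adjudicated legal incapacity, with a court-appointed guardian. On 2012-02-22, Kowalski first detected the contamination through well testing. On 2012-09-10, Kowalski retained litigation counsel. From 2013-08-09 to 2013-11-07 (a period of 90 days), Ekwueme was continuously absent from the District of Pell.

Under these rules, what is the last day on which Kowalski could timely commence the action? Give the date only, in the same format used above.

The claim accrued on 2011-07-03, when the wrongful act occurred; under the stated occurrence rule the 2012-02-22 discovery does not delay accrual.
The untolled deadline — 8 months after 2011-07-03 — is 2012-03-03.
Because the plaintiff's legal incapacity ran from 2011-09-30 to 2012-10-30, the deadline is extended by 396 days to 2013-04-03.
By the time the defendant's absence from the jurisdiction began on 2013-08-09, the limitation period had already expired on 2013-04-03; that interval cannot revive it.
The other events in the timeline have no effect on the limitation period under the stated rules.

2013-04-03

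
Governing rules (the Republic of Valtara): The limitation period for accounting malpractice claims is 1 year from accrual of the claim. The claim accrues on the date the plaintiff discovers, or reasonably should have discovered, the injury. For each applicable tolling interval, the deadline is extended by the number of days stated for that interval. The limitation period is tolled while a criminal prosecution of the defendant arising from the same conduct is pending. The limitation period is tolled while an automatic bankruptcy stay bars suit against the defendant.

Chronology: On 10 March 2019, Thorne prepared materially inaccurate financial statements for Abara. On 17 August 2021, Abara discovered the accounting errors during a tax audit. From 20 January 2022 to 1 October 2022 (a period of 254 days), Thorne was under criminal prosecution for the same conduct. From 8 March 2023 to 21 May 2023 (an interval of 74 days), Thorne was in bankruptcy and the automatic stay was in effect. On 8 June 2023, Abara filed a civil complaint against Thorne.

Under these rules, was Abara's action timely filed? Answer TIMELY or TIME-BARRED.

TIMELY

Accrual is tied to discovery, so the period began on 17 August 2021 rather than on 10 March 2019 when the act occurred.
1 year from 17 August 2021 is 17 August 2022.
The period was tolled for 254 days by the pending criminal prosecution (20 January 2022 to 1 October 2022), pushing the deadline to 28 April 2023.
The period was tolled for 74 days by the automatic bankruptcy stay (8 March 2023 to 21 May 2023), pushing the deadline to 11 July 2023.
Filing on 8 June 2023 beat the 11 July 2023 deadline — the action is timely.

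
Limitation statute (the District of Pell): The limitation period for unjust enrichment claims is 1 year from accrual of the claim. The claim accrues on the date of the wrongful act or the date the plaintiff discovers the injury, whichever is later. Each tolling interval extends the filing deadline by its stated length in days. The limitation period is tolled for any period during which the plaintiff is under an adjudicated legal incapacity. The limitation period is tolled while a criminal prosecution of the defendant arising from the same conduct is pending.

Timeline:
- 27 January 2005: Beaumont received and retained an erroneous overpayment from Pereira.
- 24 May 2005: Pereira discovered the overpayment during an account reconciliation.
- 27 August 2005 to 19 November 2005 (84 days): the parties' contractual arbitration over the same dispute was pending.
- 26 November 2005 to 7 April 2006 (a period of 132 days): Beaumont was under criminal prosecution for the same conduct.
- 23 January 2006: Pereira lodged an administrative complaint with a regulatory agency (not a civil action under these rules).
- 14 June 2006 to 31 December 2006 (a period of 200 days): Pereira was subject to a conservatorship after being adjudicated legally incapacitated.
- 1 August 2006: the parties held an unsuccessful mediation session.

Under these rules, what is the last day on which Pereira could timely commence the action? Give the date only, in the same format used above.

Because discovery on 24 May 2005 post-dates the 27 January 2005 act, accrual under the later-of rule falls on 24 May 2005.
The untolled deadline — 1 year after 24 May 2005 — is 24 May 2006.
The period was tolled for 132 days by the pending criminal prosecution (26 November 2005 to 7 April 2006), pushing the deadline to 3 October 2006.
The plaintiff's legal incapacity from 14 June 2006 to 31 December 2006 tolled the period for 200 days, extending the deadline to 21 April 2007.
The pending related arbitration from 27 August 2005 to 19 November 2005 does not toll the period, because no stated rule makes a pending arbitration a tolling event.
Nothing else in the chronology tolls or restarts the period.

21 April 2007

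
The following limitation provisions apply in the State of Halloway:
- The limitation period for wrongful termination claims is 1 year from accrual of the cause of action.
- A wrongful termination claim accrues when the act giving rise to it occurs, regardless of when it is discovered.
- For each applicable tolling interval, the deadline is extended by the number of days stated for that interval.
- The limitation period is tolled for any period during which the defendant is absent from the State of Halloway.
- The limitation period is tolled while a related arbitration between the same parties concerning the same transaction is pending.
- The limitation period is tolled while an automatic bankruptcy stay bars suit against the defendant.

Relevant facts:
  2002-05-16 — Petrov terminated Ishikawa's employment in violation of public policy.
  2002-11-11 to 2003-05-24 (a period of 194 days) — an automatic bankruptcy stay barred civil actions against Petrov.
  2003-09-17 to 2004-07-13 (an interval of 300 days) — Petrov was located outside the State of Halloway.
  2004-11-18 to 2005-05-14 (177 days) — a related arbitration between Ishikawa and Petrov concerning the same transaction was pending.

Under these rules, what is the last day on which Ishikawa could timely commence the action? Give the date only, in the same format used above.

2004-09-21

The claim accrued on 2002-05-16, when the wrongful act occurred.
1 year from 2002-05-16 is 2003-05-16.
The automatic bankruptcy stay from 2002-11-11 to 2003-05-24 tolled the period for 194 days, extending the deadline to 2003-11-26.
The period was tolled for 300 days by the defendant's absence from the jurisdiction (2003-09-17 to 2004-07-13), pushing the deadline to 2004-09-21.
The pending related arbitration starting 2004-11-18 came too late — the period had run on 2004-09-21 — and so does not extend the deadline.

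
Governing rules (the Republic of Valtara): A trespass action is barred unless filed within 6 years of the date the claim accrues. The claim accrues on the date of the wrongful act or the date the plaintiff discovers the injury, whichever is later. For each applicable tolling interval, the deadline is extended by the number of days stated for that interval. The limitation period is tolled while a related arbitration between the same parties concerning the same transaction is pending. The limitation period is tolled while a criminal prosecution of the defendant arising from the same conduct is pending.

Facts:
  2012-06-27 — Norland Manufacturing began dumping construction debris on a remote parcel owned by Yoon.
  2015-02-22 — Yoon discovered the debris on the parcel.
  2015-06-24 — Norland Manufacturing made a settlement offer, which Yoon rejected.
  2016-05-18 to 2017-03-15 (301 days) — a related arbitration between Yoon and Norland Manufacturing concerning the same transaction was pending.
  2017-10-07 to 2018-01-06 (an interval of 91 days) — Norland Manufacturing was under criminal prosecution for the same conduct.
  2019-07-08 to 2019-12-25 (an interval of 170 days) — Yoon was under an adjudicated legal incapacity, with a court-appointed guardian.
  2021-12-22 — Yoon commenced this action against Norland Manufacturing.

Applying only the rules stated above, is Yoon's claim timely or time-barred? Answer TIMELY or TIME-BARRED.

Taking the later of the act (2012-06-27) and discovery (2015-02-22), the claim accrued on 2015-02-22.
Adding the 6 years base period to 2015-02-22 gives a deadline of 2021-02-22, before any tolling.
The period was tolled for 301 days by the pending related arbitration (2016-05-18 to 2017-03-15), pushing the deadline to 2021-12-20.
Because the pending criminal prosecution ran from 2017-10-07 to 2018-01-06, the deadline is extended by 91 days to 2022-03-21.
No stated provision tolls the period for the plaintiff's incapacity, so the interval from 2019-07-08 to 2019-12-25 has no effect on the deadline.
None of the other events listed affects the running of the period under the stated rules.
Filing on 2021-12-22 beat the 2022-03-21 deadline — the action is timely.

TIMELY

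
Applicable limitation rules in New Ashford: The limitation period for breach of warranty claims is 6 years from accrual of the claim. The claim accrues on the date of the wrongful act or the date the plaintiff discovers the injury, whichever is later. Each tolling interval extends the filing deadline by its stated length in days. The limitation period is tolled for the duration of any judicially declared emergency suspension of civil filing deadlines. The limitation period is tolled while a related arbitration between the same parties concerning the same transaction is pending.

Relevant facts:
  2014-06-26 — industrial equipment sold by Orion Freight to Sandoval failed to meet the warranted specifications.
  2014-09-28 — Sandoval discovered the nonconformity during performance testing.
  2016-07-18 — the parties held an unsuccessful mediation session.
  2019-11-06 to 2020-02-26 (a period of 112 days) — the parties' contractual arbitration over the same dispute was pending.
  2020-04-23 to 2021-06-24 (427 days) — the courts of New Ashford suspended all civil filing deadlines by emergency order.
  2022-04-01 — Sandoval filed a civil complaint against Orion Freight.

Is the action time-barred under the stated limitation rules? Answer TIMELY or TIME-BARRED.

The claim accrued on 2014-09-28 — the later of the 2014-06-26 act and the 2014-09-28 discovery.
Adding the 6 years base period to 2014-09-28 gives a deadline of 2020-09-28, before any tolling.
Because the pending related arbitration ran from 2019-11-06 to 2020-02-26, the deadline is extended by 112 days to 2021-01-18.
The period was tolled for 427 days by the emergency suspension of filing deadlines (2020-04-23 to 2021-06-24), pushing the deadline to 2022-03-21.
Nothing else in the chronology tolls or restarts the period.
Sandoval filed on 2022-04-01, after the 2022-03-21 deadline, so the action is time-barred.

TIME-BARRED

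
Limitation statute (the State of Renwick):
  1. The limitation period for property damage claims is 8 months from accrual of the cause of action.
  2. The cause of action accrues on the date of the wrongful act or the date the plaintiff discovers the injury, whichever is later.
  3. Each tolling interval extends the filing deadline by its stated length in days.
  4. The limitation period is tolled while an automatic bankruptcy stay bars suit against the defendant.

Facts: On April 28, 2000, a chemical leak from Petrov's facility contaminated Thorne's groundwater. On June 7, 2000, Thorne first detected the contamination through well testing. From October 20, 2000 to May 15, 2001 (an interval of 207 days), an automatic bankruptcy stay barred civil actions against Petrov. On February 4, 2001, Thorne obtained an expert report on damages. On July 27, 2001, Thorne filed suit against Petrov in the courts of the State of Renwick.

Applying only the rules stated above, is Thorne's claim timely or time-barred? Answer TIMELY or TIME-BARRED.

TIMELY

Because discovery on June 7, 2000 post-dates the April 28, 2000 act, accrual under the later-of rule falls on June 7, 2000.
8 months from June 7, 2000 is February 7, 2001.
The automatic bankruptcy stay from October 20, 2000 to May 15, 2001 tolled the period for 207 days, extending the deadline to September 2, 2001.
The other events in the timeline have no effect on the limitation period under the stated rules.
Filing on July 27, 2001 beat the September 2, 2001 deadline — the action is timely.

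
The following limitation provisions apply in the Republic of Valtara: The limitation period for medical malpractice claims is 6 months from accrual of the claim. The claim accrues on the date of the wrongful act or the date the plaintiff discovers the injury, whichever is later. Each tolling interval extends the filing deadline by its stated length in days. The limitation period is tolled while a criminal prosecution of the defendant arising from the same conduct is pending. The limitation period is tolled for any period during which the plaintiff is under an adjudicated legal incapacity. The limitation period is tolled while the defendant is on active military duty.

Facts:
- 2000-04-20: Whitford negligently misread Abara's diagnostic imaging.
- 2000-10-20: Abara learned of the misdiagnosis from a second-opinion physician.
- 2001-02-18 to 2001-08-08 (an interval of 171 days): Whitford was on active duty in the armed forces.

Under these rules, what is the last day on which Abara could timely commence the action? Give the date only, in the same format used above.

2001-10-08

Because discovery on 2000-10-20 post-dates the 2000-04-20 act, accrual under the later-of rule falls on 2000-10-20.
6 months from 2000-10-20 is 2001-04-20.
The defendant's active military service from 2001-02-18 to 2001-08-08 tolled the period for 171 days, extending the deadline to 2001-10-08.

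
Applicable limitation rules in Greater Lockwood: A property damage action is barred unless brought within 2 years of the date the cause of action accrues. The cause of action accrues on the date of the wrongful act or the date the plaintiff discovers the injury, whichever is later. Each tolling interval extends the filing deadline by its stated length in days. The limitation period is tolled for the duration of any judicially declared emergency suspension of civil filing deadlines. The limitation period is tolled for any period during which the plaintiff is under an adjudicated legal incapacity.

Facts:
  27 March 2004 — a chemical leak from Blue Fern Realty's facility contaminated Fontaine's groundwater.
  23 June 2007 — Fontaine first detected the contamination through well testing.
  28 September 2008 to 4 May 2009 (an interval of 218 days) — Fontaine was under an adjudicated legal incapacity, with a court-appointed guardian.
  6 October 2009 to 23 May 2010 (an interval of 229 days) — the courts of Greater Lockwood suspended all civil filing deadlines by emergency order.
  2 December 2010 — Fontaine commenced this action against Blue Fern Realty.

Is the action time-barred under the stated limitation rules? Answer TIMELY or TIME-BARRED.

Taking the later of the act (27 March 2004) and discovery (23 June 2007), the claim accrued on 23 June 2007.
Adding the 2 years base period to 23 June 2007 gives a deadline of 23 June 2009, before any tolling.
The plaintiff's legal incapacity from 28 September 2008 to 4 May 2009 tolled the period for 218 days, extending the deadline to 27 January 2010.
The period was tolled for 229 days by the emergency suspension of filing deadlines (6 October 2009 to 23 May 2010), pushing the deadline to 13 September 2010.
Filing on 2 December 2010 missed the 13 September 2010 deadline — the action is time-barred.

TIME-BARRED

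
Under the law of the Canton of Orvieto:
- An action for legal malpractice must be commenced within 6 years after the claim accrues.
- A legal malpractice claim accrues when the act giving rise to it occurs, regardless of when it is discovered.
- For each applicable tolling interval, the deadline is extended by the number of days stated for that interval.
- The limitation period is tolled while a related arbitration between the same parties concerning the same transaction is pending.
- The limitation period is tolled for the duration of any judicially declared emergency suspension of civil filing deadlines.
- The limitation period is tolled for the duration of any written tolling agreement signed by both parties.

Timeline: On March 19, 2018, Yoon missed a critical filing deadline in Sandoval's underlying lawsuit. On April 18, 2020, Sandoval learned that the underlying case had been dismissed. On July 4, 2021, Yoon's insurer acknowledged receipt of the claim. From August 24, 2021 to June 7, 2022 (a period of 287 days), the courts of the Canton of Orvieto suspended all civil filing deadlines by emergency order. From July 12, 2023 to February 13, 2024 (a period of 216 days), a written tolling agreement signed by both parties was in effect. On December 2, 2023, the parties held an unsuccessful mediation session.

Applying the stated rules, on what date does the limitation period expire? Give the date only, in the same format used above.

August 4, 2025

The claim accrued on March 19, 2018, when the wrongful act occurred; under the stated occurrence rule the April 18, 2020 discovery does not delay accrual.
6 years from March 19, 2018 is March 19, 2024.
The emergency suspension of filing deadlines from August 24, 2021 to June 7, 2022 tolled the period for 287 days, extending the deadline to December 31, 2024.
The period was tolled for 216 days by the written tolling agreement (July 12, 2023 to February 13, 2024), pushing the deadline to August 4, 2025.
Nothing else in the chronology tolls or restarts the period.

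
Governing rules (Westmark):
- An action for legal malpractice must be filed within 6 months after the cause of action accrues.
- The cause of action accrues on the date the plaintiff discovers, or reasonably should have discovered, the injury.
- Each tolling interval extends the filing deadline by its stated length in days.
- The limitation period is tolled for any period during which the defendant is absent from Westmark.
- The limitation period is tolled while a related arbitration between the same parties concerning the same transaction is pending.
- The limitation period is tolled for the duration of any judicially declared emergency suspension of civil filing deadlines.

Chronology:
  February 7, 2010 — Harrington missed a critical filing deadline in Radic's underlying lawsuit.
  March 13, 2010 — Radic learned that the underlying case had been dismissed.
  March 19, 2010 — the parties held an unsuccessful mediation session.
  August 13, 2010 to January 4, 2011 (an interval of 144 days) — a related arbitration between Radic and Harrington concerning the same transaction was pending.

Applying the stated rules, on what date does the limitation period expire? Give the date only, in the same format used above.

Accrual is tied to discovery, so the period began on March 13, 2010 rather than on February 7, 2010 when the act occurred.
The untolled deadline — 6 months after March 13, 2010 — is September 13, 2010.
The pending related arbitration from August 13, 2010 to January 4, 2011 tolled the period for 144 days, extending the deadline to February 4, 2011.
None of the other events listed affects the running of the period under the stated rules.

February 4, 2011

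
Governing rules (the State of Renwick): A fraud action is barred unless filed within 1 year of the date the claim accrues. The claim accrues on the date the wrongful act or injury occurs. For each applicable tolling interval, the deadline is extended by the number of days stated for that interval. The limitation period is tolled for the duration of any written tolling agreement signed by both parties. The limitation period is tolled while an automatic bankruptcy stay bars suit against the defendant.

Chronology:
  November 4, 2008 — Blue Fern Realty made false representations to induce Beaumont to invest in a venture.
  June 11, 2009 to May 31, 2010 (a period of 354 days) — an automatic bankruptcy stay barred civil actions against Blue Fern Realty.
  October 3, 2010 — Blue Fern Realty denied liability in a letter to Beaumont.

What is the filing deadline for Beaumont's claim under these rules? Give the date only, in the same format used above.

October 24, 2010

The limitation period began to run on November 4, 2008.
Adding the 1 year base period to November 4, 2008 gives a deadline of November 4, 2009, before any tolling.
The automatic bankruptcy stay from June 11, 2009 to May 31, 2010 tolled the period for 354 days, extending the deadline to October 24, 2010.
Nothing else in the chronology tolls or restarts the period.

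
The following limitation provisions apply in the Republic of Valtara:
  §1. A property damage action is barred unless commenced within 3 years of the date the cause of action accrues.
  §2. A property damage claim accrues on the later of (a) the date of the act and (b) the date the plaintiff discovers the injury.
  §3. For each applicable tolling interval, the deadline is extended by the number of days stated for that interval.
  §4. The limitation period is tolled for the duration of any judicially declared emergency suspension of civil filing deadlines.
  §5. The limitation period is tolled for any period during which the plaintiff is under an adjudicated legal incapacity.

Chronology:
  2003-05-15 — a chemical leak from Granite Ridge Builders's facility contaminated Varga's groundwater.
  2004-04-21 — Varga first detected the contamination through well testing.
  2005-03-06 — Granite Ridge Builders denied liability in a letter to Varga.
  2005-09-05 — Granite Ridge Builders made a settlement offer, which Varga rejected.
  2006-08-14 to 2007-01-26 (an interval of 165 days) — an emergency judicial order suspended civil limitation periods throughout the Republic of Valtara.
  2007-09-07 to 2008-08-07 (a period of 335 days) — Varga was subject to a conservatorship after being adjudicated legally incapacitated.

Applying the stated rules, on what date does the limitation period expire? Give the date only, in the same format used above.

Because discovery on 2004-04-21 post-dates the 2003-05-15 act, accrual under the later-of rule falls on 2004-04-21.
3 years from 2004-04-21 is 2007-04-21.
Because the emergency suspension of filing deadlines ran from 2006-08-14 to 2007-01-26, the deadline is extended by 165 days to 2007-10-03.
Because the plaintiff's legal incapacity ran from 2007-09-07 to 2008-08-07, the deadline is extended by 335 days to 2008-09-02.
The other events in the timeline have no effect on the limitation period under the stated rules.

2008-09-02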